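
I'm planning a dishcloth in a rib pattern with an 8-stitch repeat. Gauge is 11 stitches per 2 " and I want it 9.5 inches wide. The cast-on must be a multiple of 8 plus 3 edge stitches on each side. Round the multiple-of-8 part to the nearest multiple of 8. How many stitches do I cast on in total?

11 / 2 = 5.5 sts per inch.
9.5 × 5.5 = 52.25 sts.
Less 6 edge sts → 46.25 for the repeat.
Nearest multiple of 8: 48.
Add back 6 edge sts → 54.

Cast on 54 stitches.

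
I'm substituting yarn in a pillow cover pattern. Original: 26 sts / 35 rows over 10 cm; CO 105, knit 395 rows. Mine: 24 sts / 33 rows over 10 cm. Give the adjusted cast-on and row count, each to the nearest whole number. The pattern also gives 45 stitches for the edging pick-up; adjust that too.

Stitches: 105 × 24/26 = 96.92 → 97.
Rows: 395 × 33/35 = 372.43 → 372.
edging pick-up: 45 × 24/26 = 41.54 → 42.

Cast on 97 stitches; work 372 rows; edging pick-up 42 stitches.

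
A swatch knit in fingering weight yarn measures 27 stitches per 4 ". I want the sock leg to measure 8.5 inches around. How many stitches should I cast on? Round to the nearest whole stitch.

27 stitches / 4 in = 6.75 stitches per inch.
8.5 × 6.75 = 57.38 stitches.
Round to nearest → 57.

Cast on 57 stitches.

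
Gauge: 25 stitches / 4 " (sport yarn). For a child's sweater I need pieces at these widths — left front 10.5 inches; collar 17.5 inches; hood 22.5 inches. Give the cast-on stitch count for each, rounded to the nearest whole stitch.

left front 66; collar 109; hood 141.

Rate = 25/4 = 6.25 sts per in.
left front: 10.5 × 6.25 = 65.62 → 66.
collar: 17.5 × 6.25 = 109.38 → 109.
hood: 22.5 × 6.25 = 140.62 → 141.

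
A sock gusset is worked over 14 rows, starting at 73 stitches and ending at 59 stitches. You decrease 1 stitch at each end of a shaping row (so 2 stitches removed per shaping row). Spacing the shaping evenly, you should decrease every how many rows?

Decrease every 2nd row.

Stitches to remove: |59 − 73| = 14.
Shaping rows needed: 14 / 2 = 7.
14 rows / 7 = every 2 rows.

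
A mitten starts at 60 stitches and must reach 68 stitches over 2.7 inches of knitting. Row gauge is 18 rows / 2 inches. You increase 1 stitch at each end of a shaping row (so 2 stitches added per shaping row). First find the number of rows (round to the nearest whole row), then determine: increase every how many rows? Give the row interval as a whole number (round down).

Rows = 2.7 × 9 = 24.3 → 24 rows.
Stitches to add: 8 → 4 shaping rows (at 2 st each).
24 / 4 = 6.00 → every 6 rows.

Increase every 6th row.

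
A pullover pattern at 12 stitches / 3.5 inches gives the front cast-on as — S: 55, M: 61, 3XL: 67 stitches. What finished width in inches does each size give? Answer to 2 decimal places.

S 16.04 inches; M 17.79 inches; 3XL 19.54 inches.

12/3.5 = 3.429 sts per in.
S: 55 / 3.429 = 16.042 → 16.04 in.
M: 61 / 3.429 = 17.792 → 17.79 in.
3XL: 67 / 3.429 = 19.542 → 19.54 in.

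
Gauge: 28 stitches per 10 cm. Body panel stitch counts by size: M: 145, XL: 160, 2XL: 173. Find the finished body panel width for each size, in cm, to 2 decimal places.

28/10 = 2.8 sts per cm.
M: 145 / 2.8 = 51.786 → 51.79 cm.
XL: 160 / 2.8 = 57.143 → 57.14 cm.
2XL: 173 / 2.8 = 61.786 → 61.79 cm.

M 51.79 cm; XL 57.14 cm; 2XL 61.79 cm.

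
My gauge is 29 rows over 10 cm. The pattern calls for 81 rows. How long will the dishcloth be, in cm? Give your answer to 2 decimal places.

29 rows / 10 cm = 2.9 rows per cm.
81 / 2.9 = 27.931 cm.

27.93 cm.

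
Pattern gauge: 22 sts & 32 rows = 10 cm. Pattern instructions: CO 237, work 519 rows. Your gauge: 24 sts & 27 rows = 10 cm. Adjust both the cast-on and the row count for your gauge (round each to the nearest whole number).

Cast on 259 stitches; work 438 rows.

Stitches: 237 × 24/22 = 258.55 → 259.
Rows: 519 × 27/32 = 437.91 → 438.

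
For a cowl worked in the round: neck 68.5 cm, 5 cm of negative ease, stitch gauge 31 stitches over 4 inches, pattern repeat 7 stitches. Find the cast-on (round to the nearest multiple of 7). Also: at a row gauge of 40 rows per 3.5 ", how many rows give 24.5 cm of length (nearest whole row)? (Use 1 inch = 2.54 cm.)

Cast on 196 stitches; work 110 rows.

Finished = 68.5 − 5 = 63.5 cm.
63.5 cm × 1/2.54 = 25.00 inches.
31/4 = 7.75 sts per in; 25.00 × 7.75 = 193.75 sts.
Nearest multiple of 7 → 196.
24.5 cm = 9.65 inches; × 11.429 = 110.24 → 110 rows.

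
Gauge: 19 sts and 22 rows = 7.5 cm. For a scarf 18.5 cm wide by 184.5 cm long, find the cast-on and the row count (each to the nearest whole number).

Cast on 47 stitches and work 541 rows.

Stitch gauge = 19/7.5 = 2.533 sts/cm; 18.5 × 2.533 = 46.87 → 47 sts.
Row gauge = 22/7.5 = 2.933 rows/cm; 184.5 × 2.933 = 541.20 → 541 rows.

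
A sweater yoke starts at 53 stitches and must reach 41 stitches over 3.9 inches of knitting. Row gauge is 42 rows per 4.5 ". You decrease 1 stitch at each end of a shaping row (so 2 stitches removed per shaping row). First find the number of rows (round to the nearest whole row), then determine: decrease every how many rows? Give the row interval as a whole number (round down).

Rows = 3.9 × 9.333 = 36.4 → 36 rows.
Stitches to remove: 12 → 6 shaping rows (at 2 st each).
36 / 6 = 6.00 → every 6 rows.

Decrease every 6th row.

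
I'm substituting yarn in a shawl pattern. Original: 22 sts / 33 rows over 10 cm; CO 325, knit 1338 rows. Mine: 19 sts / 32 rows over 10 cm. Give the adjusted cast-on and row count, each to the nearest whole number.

Cast on 281 stitches; work 1297 rows.

Stitches: 325 × 19/22 = 280.68 → 281.
Rows: 1338 × 32/33 = 1297.45 → 1297.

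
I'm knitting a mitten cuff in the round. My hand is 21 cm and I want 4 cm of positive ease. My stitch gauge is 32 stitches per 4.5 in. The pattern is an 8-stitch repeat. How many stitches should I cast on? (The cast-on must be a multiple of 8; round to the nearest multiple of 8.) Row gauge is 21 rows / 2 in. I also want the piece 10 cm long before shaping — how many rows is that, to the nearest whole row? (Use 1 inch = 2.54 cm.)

Cast on 72 stitches; work 41 rows.

Finished = 21 + 4 = 25 cm.
25 cm × 1/2.54 = 9.84 inches.
32/4.5 = 7.111 sts per in; 9.84 × 7.111 = 69.99 sts.
Nearest multiple of 8 → 72.
10 cm = 3.94 inches; × 10.5 = 41.34 → 41 rows.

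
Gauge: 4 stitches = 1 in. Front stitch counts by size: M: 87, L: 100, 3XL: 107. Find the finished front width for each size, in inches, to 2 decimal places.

4/1 = 4 sts per in.
M: 87 / 4 = 21.750 → 21.75 in.
L: 100 / 4 = 25.000 → 25.00 in.
3XL: 107 / 4 = 26.750 → 26.75 in.

M 21.75 inches; L 25.00 inches; 3XL 26.75 inches.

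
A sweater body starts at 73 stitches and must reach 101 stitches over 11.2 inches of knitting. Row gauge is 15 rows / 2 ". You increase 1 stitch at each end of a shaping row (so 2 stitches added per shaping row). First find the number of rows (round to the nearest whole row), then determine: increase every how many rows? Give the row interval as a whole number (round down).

Rows = 11.2 × 7.5 = 84.0 → 84 rows.
Stitches to add: 28 → 14 shaping rows (at 2 st each).
84 / 14 = 6.00 → every 6 rows.

Increase every 6th row.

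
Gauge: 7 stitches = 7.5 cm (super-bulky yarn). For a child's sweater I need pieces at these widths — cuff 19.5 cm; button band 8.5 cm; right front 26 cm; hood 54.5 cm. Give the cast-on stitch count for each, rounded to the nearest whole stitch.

Rate = 7/7.5 = 0.933 sts per cm.
cuff: 19.5 × 0.933 = 18.20 → 18.
button band: 8.5 × 0.933 = 7.93 → 8.
right front: 26 × 0.933 = 24.27 → 24.
hood: 54.5 × 0.933 = 50.87 → 51.

cuff 18; button band 8; right front 24; hood 51.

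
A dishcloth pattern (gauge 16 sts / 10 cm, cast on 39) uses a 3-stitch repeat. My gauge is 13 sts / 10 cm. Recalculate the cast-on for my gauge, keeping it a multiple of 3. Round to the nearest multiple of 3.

39 × 13 / 16 = 31.69.
Nearest multiple of 3: 33.

CO 33 sts.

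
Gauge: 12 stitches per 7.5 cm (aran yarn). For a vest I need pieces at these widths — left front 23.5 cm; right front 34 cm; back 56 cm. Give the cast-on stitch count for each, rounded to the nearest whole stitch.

left front 38; right front 54; back 90.

Rate = 12/7.5 = 1.6 sts per cm.
left front: 23.5 × 1.6 = 37.60 → 38.
right front: 34 × 1.6 = 54.40 → 54.
back: 56 × 1.6 = 89.60 → 90.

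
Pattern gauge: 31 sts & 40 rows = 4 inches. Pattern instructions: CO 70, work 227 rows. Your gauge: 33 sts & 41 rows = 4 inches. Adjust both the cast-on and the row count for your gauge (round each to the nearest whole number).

Cast on 75 stitches; work 233 rows.

Stitches: 70 × 33/31 = 74.52 → 75.
Rows: 227 × 41/40 = 232.68 → 233.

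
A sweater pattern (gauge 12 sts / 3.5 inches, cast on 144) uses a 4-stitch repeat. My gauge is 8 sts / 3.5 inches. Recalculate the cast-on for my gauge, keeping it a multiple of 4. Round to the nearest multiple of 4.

144 × 8 / 12 = 96.00.
Nearest multiple of 4: 96.

Cast on 96 stitches.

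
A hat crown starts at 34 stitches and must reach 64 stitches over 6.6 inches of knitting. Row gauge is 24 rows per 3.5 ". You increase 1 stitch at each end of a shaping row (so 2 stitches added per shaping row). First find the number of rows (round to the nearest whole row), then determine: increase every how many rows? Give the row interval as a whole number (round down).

Rows = 6.6 × 6.857 = 45.3 → 45 rows.
Stitches to add: 30 → 15 shaping rows (at 2 st each).
45 / 15 = 3.00 → every 3 rows.

Increase every 3rd row.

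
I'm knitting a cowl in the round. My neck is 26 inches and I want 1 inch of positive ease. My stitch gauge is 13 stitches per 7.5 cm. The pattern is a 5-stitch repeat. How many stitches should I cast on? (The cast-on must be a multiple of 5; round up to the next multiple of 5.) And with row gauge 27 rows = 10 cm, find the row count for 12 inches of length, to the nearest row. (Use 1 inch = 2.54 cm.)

Finished = 26 + 1 = 27 inches.
27 inches × 2.54 = 68.58 cm.
13/7.5 = 1.733 sts per cm; 68.58 × 1.733 = 118.87 sts.
Next multiple of 5 → 120.
12 inches = 30.48 cm; × 2.7 = 82.30 → 82 rows.

Cast on 120 stitches; work 82 rows.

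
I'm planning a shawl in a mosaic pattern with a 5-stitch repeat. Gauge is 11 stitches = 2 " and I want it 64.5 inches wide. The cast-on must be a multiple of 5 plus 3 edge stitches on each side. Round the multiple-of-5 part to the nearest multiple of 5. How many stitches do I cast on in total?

CO 356 sts.

11 / 2 = 5.5 sts per inch.
64.5 × 5.5 = 354.75 sts.
Less 6 edge sts → 348.75 for the repeat.
Nearest multiple of 5: 350.
Add back 6 edge sts → 356.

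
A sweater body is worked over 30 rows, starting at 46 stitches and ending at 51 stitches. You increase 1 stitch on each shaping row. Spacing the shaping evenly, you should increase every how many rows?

Increase every 6th row.

Stitches to add: |51 − 46| = 5.
Shaping rows needed: 5 / 1 = 5.
30 rows / 5 = every 6 rows.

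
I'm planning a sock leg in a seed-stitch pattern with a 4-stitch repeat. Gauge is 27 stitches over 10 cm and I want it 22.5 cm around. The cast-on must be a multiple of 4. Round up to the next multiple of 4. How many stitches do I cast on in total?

27 / 10 = 2.7 sts per cm.
22.5 × 2.7 = 60.75 sts.
Next multiple of 4: 64.

Cast on 64 stitches.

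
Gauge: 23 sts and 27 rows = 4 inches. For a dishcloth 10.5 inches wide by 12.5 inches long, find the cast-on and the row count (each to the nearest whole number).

Cast on 60 stitches and work 84 rows.

Stitch gauge = 23/4 = 5.75 sts/in; 10.5 × 5.75 = 60.38 → 60 sts.
Row gauge = 27/4 = 6.75 rows/in; 12.5 × 6.75 = 84.38 → 84 rows.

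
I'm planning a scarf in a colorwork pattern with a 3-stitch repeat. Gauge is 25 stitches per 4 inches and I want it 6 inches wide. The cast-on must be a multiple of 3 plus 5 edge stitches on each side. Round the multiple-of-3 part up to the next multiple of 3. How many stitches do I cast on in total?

25 / 4 = 6.25 sts per inch.
6 × 6.25 = 37.50 sts.
Less 10 edge sts → 27.50 for the repeat.
Next multiple of 3: 30.
Add back 10 edge sts → 40.

CO 40 sts.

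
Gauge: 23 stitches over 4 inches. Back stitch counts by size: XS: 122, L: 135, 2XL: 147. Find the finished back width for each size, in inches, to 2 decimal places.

23/4 = 5.75 sts per in.
XS: 122 / 5.75 = 21.217 → 21.22 in.
L: 135 / 5.75 = 23.478 → 23.48 in.
2XL: 147 / 5.75 = 25.565 → 25.57 in.

XS 21.22 inches; L 23.48 inches; 2XL 25.57 inches.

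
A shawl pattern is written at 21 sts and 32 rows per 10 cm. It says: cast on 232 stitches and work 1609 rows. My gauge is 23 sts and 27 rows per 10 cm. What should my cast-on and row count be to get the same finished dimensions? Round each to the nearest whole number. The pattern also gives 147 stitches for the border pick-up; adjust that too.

Stitches: 232 × 23/21 = 254.10 → 254.
Rows: 1609 × 27/32 = 1357.59 → 1358.
border pick-up: 147 × 23/21 = 161.00 → 161.

Cast on 254 stitches; work 1358 rows; border pick-up 161 stitches.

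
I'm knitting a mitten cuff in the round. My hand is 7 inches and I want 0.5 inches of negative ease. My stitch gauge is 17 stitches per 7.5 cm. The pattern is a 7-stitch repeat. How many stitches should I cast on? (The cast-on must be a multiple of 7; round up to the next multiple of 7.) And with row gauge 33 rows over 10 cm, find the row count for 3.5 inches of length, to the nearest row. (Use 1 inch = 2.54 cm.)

Finished = 7 − 0.5 = 6.5 inches.
6.5 inches × 2.54 = 16.51 cm.
17/7.5 = 2.267 sts per cm; 16.51 × 2.267 = 37.42 sts.
Next multiple of 7 → 42.
3.5 inches = 8.89 cm; × 3.3 = 29.34 → 29 rows.

Cast on 42 stitches; work 29 rows.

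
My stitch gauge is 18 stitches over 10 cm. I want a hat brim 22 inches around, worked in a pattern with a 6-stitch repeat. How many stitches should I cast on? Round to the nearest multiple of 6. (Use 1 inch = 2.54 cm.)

22 in = 22 × 2.54 = 55.88 cm.
18 / 10 = 1.8 sts/cm.
55.88 × 1.8 = 100.58 sts.
→ 102.

102 stitches.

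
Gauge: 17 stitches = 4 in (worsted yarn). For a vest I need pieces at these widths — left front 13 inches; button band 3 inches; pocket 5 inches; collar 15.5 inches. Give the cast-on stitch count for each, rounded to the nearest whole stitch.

Rate = 17/4 = 4.25 sts per in.
left front: 13 × 4.25 = 55.25 → 55.
button band: 3 × 4.25 = 12.75 → 13.
pocket: 5 × 4.25 = 21.25 → 21.
collar: 15.5 × 4.25 = 65.88 → 66.

left front 55; button band 13; pocket 21; collar 66.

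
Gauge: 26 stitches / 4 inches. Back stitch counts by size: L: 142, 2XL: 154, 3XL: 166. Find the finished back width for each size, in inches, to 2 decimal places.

L 21.85 inches; 2XL 23.69 inches; 3XL 25.54 inches.

26/4 = 6.5 sts per in.
L: 142 / 6.5 = 21.846 → 21.85 in.
2XL: 154 / 6.5 = 23.692 → 23.69 in.
3XL: 166 / 6.5 = 25.538 → 25.54 in.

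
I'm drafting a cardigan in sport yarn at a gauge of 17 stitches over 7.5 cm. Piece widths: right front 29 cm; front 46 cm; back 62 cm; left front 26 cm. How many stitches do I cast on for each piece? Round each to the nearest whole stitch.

right front 66; front 104; back 141; left front 59.

Rate = 17/7.5 = 2.267 sts per cm.
right front: 29 × 2.267 = 65.73 → 66.
front: 46 × 2.267 = 104.27 → 104.
back: 62 × 2.267 = 140.53 → 141.
left front: 26 × 2.267 = 58.93 → 59.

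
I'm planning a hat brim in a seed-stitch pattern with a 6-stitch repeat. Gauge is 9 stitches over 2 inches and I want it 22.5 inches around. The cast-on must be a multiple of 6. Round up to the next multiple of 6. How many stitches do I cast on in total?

CO 102 sts.

9 / 2 = 4.5 sts per inch.
22.5 × 4.5 = 101.25 sts.
Next multiple of 6: 102.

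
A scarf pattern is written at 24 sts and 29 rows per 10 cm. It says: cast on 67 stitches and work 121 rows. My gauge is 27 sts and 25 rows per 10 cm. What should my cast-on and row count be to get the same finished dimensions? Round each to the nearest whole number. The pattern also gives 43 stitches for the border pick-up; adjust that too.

Cast on 75 stitches; work 104 rows; border pick-up 48 stitches.

Stitches: 67 × 27/24 = 75.38 → 75.
Rows: 121 × 25/29 = 104.31 → 104.
border pick-up: 43 × 27/24 = 48.38 → 48.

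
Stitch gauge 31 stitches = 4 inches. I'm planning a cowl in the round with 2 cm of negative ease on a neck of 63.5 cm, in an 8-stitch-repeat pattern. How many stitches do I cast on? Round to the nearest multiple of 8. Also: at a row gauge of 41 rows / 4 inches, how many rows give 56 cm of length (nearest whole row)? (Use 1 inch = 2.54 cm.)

Finished = 63.5 − 2 = 61.5 cm.
61.5 cm × 1/2.54 = 24.21 inches.
31/4 = 7.75 sts per in; 24.21 × 7.75 = 187.65 sts.
Nearest multiple of 8 → 184.
56 cm = 22.05 inches; × 10.25 = 225.98 → 226 rows.

Cast on 184 stitches; work 226 rows.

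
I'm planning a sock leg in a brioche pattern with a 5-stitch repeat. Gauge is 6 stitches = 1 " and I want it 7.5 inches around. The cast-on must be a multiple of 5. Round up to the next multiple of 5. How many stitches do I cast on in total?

6 / 1 = 6 sts per inch.
7.5 × 6 = 45.00 sts.
Next multiple of 5: 45.

Cast on 45 stitches.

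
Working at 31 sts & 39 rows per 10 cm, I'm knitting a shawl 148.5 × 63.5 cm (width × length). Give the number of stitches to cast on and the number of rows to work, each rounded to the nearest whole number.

Cast on 460 stitches and work 248 rows.

Stitch gauge = 31/10 = 3.1 sts/cm; 148.5 × 3.1 = 460.35 → 460 sts.
Row gauge = 39/10 = 3.9 rows/cm; 63.5 × 3.9 = 247.65 → 248 rows.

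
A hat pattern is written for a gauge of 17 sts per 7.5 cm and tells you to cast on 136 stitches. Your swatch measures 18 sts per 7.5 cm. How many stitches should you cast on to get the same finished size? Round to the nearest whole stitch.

Scale factor = 18 / 17 = 1.059.
136 × 18 / 17 = 144.00 sts.

CO 144 sts.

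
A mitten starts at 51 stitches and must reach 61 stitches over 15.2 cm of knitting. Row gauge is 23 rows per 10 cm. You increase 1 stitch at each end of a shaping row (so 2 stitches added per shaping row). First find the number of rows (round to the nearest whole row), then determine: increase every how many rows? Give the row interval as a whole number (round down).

Rows = 15.2 × 2.3 = 35.0 → 35 rows.
Stitches to add: 10 → 5 shaping rows (at 2 st each).
35 / 5 = 7.00 → every 7 rows.

Increase every 7th row.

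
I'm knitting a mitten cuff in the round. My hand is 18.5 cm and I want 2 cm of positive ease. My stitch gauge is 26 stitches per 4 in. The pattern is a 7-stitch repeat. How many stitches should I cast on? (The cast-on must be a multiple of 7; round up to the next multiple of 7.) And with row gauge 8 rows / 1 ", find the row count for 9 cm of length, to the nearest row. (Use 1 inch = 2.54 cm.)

Finished = 18.5 + 2 = 20.5 cm.
20.5 cm × 1/2.54 = 8.07 inches.
26/4 = 6.5 sts per in; 8.07 × 6.5 = 52.46 sts.
Next multiple of 7 → 56.
9 cm = 3.54 inches; × 8 = 28.35 → 28 rows.

Cast on 56 stitches; work 28 rows.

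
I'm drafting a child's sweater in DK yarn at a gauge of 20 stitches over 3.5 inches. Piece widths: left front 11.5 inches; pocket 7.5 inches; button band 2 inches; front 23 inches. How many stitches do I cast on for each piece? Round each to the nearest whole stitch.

left front 66; pocket 43; button band 11; front 131.

Rate = 20/3.5 = 5.714 sts per in.
left front: 11.5 × 5.714 = 65.71 → 66.
pocket: 7.5 × 5.714 = 42.86 → 43.
button band: 2 × 5.714 = 11.43 → 11.
front: 23 × 5.714 = 131.43 → 131.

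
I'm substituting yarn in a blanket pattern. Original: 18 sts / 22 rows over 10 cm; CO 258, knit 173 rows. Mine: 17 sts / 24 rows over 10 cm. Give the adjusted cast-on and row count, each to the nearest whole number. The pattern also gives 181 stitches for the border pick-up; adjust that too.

Stitches: 258 × 17/18 = 243.67 → 244.
Rows: 173 × 24/22 = 188.73 → 189.
border pick-up: 181 × 17/18 = 170.94 → 171.

Cast on 244 stitches; work 189 rows; border pick-up 171 stitches.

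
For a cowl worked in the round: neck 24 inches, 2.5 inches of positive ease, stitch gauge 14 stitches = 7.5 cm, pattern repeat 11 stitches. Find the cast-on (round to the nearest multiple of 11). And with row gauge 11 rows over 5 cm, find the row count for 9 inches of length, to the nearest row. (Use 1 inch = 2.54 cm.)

Cast on 121 stitches; work 50 rows.

Finished = 24 + 2.5 = 26.5 inches.
26.5 inches × 2.54 = 67.31 cm.
14/7.5 = 1.867 sts per cm; 67.31 × 1.867 = 125.65 sts.
Nearest multiple of 11 → 121.
9 inches = 22.86 cm; × 2.2 = 50.29 → 50 rows.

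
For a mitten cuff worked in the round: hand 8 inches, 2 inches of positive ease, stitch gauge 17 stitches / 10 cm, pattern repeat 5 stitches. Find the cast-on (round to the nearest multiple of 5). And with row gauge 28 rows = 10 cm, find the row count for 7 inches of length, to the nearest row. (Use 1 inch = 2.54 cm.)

Cast on 45 stitches; work 50 rows.

Finished = 8 + 2 = 10 inches.
10 inches × 2.54 = 25.40 cm.
17/10 = 1.7 sts per cm; 25.40 × 1.7 = 43.18 sts.
Nearest multiple of 5 → 45.
7 inches = 17.78 cm; × 2.8 = 49.78 → 50 rows.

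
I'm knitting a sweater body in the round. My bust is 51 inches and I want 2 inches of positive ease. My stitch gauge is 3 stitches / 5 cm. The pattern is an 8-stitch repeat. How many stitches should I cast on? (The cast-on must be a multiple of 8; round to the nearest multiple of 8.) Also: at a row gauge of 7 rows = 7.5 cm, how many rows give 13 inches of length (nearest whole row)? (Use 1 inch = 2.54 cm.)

Finished = 51 + 2 = 53 inches.
53 inches × 2.54 = 134.62 cm.
3/5 = 0.6 sts per cm; 134.62 × 0.6 = 80.77 sts.
Nearest multiple of 8 → 80.
13 inches = 33.02 cm; × 0.933 = 30.82 → 31 rows.

Cast on 80 stitches; work 31 rows.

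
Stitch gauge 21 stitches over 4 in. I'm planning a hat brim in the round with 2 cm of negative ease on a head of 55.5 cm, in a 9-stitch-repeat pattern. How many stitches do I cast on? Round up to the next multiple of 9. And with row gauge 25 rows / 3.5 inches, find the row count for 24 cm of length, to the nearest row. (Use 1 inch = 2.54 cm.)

Cast on 117 stitches; work 67 rows.

Finished = 55.5 − 2 = 53.5 cm.
53.5 cm × 1/2.54 = 21.06 inches.
21/4 = 5.25 sts per in; 21.06 × 5.25 = 110.58 sts.
Next multiple of 9 → 117.
24 cm = 9.45 inches; × 7.143 = 67.49 → 67 rows.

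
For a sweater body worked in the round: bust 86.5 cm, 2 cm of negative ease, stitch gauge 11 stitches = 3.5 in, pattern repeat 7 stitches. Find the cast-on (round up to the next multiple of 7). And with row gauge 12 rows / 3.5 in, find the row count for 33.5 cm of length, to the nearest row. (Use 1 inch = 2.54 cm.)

Cast on 105 stitches; work 45 rows.

Finished = 86.5 − 2 = 84.5 cm.
84.5 cm × 1/2.54 = 33.27 inches.
11/3.5 = 3.143 sts per in; 33.27 × 3.143 = 104.56 sts.
Next multiple of 7 → 105.
33.5 cm = 13.19 inches; × 3.429 = 45.22 → 45 rows.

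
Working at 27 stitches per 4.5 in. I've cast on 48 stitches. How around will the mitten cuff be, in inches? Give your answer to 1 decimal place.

8.0 inches.

27 stitches / 4.5 inch = 6 stitches per inch.
48 / 6 = 8.00 inches.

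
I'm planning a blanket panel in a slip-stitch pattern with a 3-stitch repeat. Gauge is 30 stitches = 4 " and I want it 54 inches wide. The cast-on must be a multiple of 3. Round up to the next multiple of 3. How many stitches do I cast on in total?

30 / 4 = 7.5 sts per inch.
54 × 7.5 = 405.00 sts.
Next multiple of 3: 405.

CO 405 sts.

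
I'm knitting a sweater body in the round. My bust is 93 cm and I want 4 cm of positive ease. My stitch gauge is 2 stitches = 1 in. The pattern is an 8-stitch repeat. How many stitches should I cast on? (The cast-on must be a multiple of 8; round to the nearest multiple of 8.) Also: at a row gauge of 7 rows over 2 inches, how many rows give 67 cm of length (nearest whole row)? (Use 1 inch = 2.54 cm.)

Finished = 93 + 4 = 97 cm.
97 cm × 1/2.54 = 38.19 inches.
2/1 = 2 sts per in; 38.19 × 2 = 76.38 sts.
Nearest multiple of 8 → 80.
67 cm = 26.38 inches; × 3.5 = 92.32 → 92 rows.

Cast on 80 stitches; work 92 rows.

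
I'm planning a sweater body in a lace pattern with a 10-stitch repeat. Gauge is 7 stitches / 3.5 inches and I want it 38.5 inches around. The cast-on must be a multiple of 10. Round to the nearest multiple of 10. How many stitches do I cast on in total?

7 / 3.5 = 2 sts per inch.
38.5 × 2 = 77.00 sts.
Nearest multiple of 10: 80.

Cast on 80 stitches.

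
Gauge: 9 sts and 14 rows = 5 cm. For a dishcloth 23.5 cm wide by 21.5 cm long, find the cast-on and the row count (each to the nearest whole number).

Cast on 42 stitches and work 60 rows.

Stitch gauge = 9/5 = 1.8 sts/cm; 23.5 × 1.8 = 42.30 → 42 sts.
Row gauge = 14/5 = 2.8 rows/cm; 21.5 × 2.8 = 60.20 → 60 rows.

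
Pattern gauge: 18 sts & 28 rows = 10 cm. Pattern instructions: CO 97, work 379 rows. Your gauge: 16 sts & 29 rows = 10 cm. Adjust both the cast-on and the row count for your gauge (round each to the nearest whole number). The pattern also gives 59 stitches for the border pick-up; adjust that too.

Cast on 86 stitches; work 393 rows; border pick-up 52 stitches.

Stitches: 97 × 16/18 = 86.22 → 86.
Rows: 379 × 29/28 = 392.54 → 393.
border pick-up: 59 × 16/18 = 52.44 → 52.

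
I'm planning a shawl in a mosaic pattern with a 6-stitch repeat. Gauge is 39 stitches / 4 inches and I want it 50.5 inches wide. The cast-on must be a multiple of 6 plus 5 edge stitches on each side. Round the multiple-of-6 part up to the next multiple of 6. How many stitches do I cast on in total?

Cast on 496 stitches.

39 / 4 = 9.75 sts per inch.
50.5 × 9.75 = 492.38 sts.
Less 10 edge sts → 482.38 for the repeat.
Next multiple of 6: 486.
Add back 10 edge sts → 496.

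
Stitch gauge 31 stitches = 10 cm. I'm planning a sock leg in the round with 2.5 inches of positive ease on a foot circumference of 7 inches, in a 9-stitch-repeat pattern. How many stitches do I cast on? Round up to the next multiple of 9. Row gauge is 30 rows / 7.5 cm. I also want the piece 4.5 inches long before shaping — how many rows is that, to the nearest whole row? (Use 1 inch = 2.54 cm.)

Finished = 7 + 2.5 = 9.5 inches.
9.5 inches × 2.54 = 24.13 cm.
31/10 = 3.1 sts per cm; 24.13 × 3.1 = 74.80 sts.
Next multiple of 9 → 81.
4.5 inches = 11.43 cm; × 4 = 45.72 → 46 rows.

Cast on 81 stitches; work 46 rows.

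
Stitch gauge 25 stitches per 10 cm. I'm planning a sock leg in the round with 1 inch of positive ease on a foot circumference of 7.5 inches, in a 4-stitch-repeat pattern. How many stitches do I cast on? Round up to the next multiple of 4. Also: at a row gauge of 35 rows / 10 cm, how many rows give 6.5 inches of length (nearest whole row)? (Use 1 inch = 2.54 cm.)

Cast on 56 stitches; work 58 rows.

Finished = 7.5 + 1 = 8.5 inches.
8.5 inches × 2.54 = 21.59 cm.
25/10 = 2.5 sts per cm; 21.59 × 2.5 = 53.98 sts.
Next multiple of 4 → 56.
6.5 inches = 16.51 cm; × 3.5 = 57.78 → 58 rows.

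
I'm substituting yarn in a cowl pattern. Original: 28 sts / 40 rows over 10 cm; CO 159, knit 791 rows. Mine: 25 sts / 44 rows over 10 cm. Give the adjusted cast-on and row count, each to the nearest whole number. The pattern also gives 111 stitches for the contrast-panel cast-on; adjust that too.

Cast on 142 stitches; work 870 rows; contrast-panel cast-on 99 stitches.

Stitches: 159 × 25/28 = 141.96 → 142.
Rows: 791 × 44/40 = 870.10 → 870.
contrast-panel cast-on: 111 × 25/28 = 99.11 → 99.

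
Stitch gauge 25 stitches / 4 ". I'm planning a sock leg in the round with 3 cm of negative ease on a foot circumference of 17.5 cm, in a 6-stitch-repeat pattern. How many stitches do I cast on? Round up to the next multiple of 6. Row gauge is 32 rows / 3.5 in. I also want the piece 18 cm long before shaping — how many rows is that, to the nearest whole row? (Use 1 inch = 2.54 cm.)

Cast on 36 stitches; work 65 rows.

Finished = 17.5 − 3 = 14.5 cm.
14.5 cm × 1/2.54 = 5.71 inches.
25/4 = 6.25 sts per in; 5.71 × 6.25 = 35.68 sts.
Next multiple of 6 → 36.
18 cm = 7.09 inches; × 9.143 = 64.79 → 65 rows.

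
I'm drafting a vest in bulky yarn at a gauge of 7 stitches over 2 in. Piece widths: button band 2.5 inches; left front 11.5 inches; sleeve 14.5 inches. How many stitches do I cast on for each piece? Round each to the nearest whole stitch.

button band 9; left front 40; sleeve 51.

Rate = 7/2 = 3.5 sts per in.
button band: 2.5 × 3.5 = 8.75 → 9.
left front: 11.5 × 3.5 = 40.25 → 40.
sleeve: 14.5 × 3.5 = 50.75 → 51.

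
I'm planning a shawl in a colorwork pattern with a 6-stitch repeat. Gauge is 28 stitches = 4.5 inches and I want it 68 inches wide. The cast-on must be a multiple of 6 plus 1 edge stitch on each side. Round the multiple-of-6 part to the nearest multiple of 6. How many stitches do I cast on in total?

CO 422 sts.

28 / 4.5 = 6.222 sts per inch.
68 × 6.222 = 423.11 sts.
Less 2 edge sts → 421.11 for the repeat.
Nearest multiple of 6: 420.
Add back 2 edge sts → 422.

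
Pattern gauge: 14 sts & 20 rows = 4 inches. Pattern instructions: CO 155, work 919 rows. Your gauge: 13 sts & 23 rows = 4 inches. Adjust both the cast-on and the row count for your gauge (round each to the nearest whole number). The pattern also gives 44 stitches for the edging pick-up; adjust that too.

Stitches: 155 × 13/14 = 143.93 → 144.
Rows: 919 × 23/20 = 1056.85 → 1057.
edging pick-up: 44 × 13/14 = 40.86 → 41.

Cast on 144 stitches; work 1057 rows; edging pick-up 41 stitches.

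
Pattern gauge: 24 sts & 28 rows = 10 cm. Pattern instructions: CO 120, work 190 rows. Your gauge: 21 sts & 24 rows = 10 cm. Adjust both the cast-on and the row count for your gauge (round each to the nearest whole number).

Stitches: 120 × 21/24 = 105.00 → 105.
Rows: 190 × 24/28 = 162.86 → 163.

Cast on 105 stitches; work 163 rows.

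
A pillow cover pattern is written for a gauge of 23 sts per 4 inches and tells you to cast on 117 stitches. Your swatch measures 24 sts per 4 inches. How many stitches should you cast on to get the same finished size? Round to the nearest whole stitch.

122 stitches.

Scale factor = 24 / 23 = 1.043.
117 × 24 / 23 = 122.09 sts.
→ 122 sts.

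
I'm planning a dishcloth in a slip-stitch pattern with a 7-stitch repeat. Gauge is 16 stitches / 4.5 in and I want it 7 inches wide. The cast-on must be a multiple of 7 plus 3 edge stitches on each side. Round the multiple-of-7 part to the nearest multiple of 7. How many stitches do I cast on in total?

16 / 4.5 = 3.556 sts per inch.
7 × 3.556 = 24.89 sts.
Less 6 edge sts → 18.89 for the repeat.
Nearest multiple of 7: 21.
Add back 6 edge sts → 27.

Cast on 27 stitches.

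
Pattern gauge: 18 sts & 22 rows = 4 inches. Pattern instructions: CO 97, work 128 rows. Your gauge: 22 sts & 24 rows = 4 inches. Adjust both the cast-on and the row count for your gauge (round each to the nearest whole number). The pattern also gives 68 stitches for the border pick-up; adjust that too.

Stitches: 97 × 22/18 = 118.56 → 119.
Rows: 128 × 24/22 = 139.64 → 140.
border pick-up: 68 × 22/18 = 83.11 → 83.

Cast on 119 stitches; work 140 rows; border pick-up 83 stitches.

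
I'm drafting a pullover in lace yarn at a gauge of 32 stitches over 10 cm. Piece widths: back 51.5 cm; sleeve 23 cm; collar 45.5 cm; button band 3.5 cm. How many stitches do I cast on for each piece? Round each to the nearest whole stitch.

back 165; sleeve 74; collar 146; button band 11.

Rate = 32/10 = 3.2 sts per cm.
back: 51.5 × 3.2 = 164.80 → 165.
sleeve: 23 × 3.2 = 73.60 → 74.
collar: 45.5 × 3.2 = 145.60 → 146.
button band: 3.5 × 3.2 = 11.20 → 11.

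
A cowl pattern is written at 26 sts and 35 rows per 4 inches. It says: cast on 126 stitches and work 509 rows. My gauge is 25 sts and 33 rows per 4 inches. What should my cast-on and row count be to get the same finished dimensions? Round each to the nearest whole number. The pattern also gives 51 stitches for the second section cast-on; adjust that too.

Stitches: 126 × 25/26 = 121.15 → 121.
Rows: 509 × 33/35 = 479.91 → 480.
second section cast-on: 51 × 25/26 = 49.04 → 49.

Cast on 121 stitches; work 480 rows; second section cast-on 49 stitches.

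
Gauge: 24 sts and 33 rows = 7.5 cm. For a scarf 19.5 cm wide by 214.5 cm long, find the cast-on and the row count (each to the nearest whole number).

Cast on 62 stitches and work 944 rows.

Stitch gauge = 24/7.5 = 3.2 sts/cm; 19.5 × 3.2 = 62.40 → 62 sts.
Row gauge = 33/7.5 = 4.4 rows/cm; 214.5 × 4.4 = 943.80 → 944 rows.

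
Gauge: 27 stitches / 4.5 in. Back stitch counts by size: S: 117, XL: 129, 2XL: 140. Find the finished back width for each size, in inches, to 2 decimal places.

27/4.5 = 6 sts per in.
S: 117 / 6 = 19.500 → 19.50 in.
XL: 129 / 6 = 21.500 → 21.50 in.
2XL: 140 / 6 = 23.333 → 23.33 in.

S 19.50 inches; XL 21.50 inches; 2XL 23.33 inches.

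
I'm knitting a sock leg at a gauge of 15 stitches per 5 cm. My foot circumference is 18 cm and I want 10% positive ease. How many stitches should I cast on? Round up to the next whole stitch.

Finished = 18 × 1.10 = 19.80 cm.
15 / 5 = 3 sts per cm.
19.80 × 3 = 59.40 sts.
→ 60 sts.

60 stitches.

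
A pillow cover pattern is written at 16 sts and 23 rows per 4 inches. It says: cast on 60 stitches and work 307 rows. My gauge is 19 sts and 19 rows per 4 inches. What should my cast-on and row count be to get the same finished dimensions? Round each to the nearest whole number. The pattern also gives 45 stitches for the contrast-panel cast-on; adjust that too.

Cast on 71 stitches; work 254 rows; contrast-panel cast-on 53 stitches.

Stitches: 60 × 19/16 = 71.25 → 71.
Rows: 307 × 19/23 = 253.61 → 254.
contrast-panel cast-on: 45 × 19/16 = 53.44 → 53.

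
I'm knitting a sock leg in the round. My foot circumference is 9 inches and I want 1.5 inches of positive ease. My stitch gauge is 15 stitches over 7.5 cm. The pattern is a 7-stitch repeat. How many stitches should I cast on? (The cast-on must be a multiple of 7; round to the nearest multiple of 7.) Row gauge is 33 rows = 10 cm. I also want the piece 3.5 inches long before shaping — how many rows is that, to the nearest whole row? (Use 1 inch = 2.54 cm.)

Cast on 56 stitches; work 29 rows.

Finished = 9 + 1.5 = 10.5 inches.
10.5 inches × 2.54 = 26.67 cm.
15/7.5 = 2 sts per cm; 26.67 × 2 = 53.34 sts.
Nearest multiple of 7 → 56.
3.5 inches = 8.89 cm; × 3.3 = 29.34 → 29 rows.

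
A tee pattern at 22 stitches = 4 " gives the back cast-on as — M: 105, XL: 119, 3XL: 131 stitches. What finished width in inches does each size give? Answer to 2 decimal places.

M 19.09 inches; XL 21.64 inches; 3XL 23.82 inches.

22/4 = 5.5 sts per in.
M: 105 / 5.5 = 19.091 → 19.09 in.
XL: 119 / 5.5 = 21.636 → 21.64 in.
3XL: 131 / 5.5 = 23.818 → 23.82 in.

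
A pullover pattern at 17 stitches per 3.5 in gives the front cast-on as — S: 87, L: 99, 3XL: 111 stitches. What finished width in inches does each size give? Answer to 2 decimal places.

S 17.91 inches; L 20.38 inches; 3XL 22.85 inches.

17/3.5 = 4.857 sts per in.
S: 87 / 4.857 = 17.912 → 17.91 in.
L: 99 / 4.857 = 20.382 → 20.38 in.
3XL: 111 / 4.857 = 22.853 → 22.85 in.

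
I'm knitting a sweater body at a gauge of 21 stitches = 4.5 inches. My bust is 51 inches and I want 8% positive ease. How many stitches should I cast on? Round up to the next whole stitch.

Finished = 51 × 1.08 = 55.08 in.
21 / 4.5 = 4.667 sts per inch.
55.08 × 4.667 = 257.04 sts.
→ 258 sts.

CO 258 sts.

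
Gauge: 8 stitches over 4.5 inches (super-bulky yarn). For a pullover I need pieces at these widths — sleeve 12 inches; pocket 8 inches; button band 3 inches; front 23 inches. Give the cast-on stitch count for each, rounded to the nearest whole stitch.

Rate = 8/4.5 = 1.778 sts per in.
sleeve: 12 × 1.778 = 21.33 → 21.
pocket: 8 × 1.778 = 14.22 → 14.
button band: 3 × 1.778 = 5.33 → 5.
front: 23 × 1.778 = 40.89 → 41.

sleeve 21; pocket 14; button band 5; front 41.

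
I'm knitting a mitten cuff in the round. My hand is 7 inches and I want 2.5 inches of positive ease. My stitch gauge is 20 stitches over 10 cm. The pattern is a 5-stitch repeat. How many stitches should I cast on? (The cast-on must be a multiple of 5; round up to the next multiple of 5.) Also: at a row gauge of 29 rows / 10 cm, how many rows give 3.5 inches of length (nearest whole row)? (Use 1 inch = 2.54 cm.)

Cast on 50 stitches; work 26 rows.

Finished = 7 + 2.5 = 9.5 inches.
9.5 inches × 2.54 = 24.13 cm.
20/10 = 2 sts per cm; 24.13 × 2 = 48.26 sts.
Next multiple of 5 → 50.
3.5 inches = 8.89 cm; × 2.9 = 25.78 → 26 rows.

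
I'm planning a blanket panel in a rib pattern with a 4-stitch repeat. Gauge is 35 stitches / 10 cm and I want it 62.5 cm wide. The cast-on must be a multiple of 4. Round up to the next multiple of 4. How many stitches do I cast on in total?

Cast on 220 stitches.

35 / 10 = 3.5 sts per cm.
62.5 × 3.5 = 218.75 sts.
Next multiple of 4: 220.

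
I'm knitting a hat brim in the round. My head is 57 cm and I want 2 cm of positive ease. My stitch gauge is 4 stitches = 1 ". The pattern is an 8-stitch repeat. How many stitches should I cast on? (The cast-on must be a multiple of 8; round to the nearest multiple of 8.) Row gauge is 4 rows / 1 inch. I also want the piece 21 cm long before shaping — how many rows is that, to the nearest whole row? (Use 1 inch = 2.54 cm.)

Finished = 57 + 2 = 59 cm.
59 cm × 1/2.54 = 23.23 inches.
4/1 = 4 sts per in; 23.23 × 4 = 92.91 sts.
Nearest multiple of 8 → 96.
21 cm = 8.27 inches; × 4 = 33.07 → 33 rows.

Cast on 96 stitches; work 33 rows.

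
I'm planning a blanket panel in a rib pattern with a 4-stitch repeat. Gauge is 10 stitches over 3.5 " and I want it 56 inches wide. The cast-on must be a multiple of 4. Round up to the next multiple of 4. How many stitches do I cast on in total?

10 / 3.5 = 2.857 sts per inch.
56 × 2.857 = 160.00 sts.
Next multiple of 4: 160.

Cast on 160 stitches.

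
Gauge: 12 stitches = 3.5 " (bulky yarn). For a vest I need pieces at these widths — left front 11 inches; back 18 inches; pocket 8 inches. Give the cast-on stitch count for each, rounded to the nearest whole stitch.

Rate = 12/3.5 = 3.429 sts per in.
left front: 11 × 3.429 = 37.71 → 38.
back: 18 × 3.429 = 61.71 → 62.
pocket: 8 × 3.429 = 27.43 → 27.

left front 38; back 62; pocket 27.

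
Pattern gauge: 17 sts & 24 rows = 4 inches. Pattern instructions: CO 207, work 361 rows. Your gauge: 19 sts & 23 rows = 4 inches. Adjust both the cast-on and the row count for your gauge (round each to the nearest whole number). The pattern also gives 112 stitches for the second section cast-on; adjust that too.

Stitches: 207 × 19/17 = 231.35 → 231.
Rows: 361 × 23/24 = 345.96 → 346.
second section cast-on: 112 × 19/17 = 125.18 → 125.

Cast on 231 stitches; work 346 rows; second section cast-on 125 stitches.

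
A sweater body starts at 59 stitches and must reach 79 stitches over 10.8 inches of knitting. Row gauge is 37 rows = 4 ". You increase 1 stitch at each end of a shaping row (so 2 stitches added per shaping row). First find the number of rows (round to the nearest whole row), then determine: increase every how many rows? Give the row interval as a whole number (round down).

Increase every 10th row.

Rows = 10.8 × 9.25 = 99.9 → 100 rows.
Stitches to add: 20 → 10 shaping rows (at 2 st each).
100 / 10 = 10.00 → every 10 rows.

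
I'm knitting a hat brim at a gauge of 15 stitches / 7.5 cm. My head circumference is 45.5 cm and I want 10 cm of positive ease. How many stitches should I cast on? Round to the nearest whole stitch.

CO 111 sts.

Finished = 45.5 + 10 = 55.5 cm.
15 / 7.5 = 2 sts per cm.
55.50 × 2 = 111.00 sts.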